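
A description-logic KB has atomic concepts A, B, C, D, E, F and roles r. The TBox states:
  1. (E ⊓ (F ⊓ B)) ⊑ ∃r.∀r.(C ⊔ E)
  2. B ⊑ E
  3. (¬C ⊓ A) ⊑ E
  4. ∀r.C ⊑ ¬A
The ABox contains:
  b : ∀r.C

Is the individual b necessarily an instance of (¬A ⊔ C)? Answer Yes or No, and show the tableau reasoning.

1. b : (¬A ⊔ C)?  L(b) = {∀r.C} ∪ {(A ⊓ ¬C)}
   clash {A, ¬A} at b — b ∈ (¬A ⊔ C)
2. Hence b : (¬A ⊔ C): entailed.

Yes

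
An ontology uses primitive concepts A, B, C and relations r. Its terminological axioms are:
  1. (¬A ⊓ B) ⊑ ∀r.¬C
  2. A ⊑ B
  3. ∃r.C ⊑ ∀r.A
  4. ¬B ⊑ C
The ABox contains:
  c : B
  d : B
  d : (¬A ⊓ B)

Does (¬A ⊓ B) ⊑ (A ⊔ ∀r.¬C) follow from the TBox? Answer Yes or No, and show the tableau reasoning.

Yes

1. (¬A ⊓ B) ⊑ (A ⊔ ∀r.¬C)  ⇔  ((¬A ⊓ B) ⊓ (¬A ⊓ ∃r.C)) unsat w.r.t. T
   all branches close; clash {C, ¬C} at an ∃-successor
2. Hence (¬A ⊓ B) ⊑ (A ⊔ ∀r.¬C): entailed.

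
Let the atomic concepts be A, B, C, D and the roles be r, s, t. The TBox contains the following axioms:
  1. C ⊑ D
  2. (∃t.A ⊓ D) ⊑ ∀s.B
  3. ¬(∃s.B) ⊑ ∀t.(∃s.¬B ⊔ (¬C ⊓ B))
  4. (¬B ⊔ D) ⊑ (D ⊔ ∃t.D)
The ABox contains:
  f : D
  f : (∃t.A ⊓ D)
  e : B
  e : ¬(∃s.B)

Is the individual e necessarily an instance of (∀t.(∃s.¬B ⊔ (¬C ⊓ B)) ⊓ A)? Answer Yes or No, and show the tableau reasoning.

1. e : (∀t.(∃s.¬B ⊔ (¬C ⊓ B)) ⊓ A)?  L(e) = {B, ¬(∃s.B)} ∪ {(∃t.(∀s.B ⊓ (C ⊔ ¬B)) ⊔ ¬A)}
   apply at e: ¬(∃s.B)⊑∀t.(∃s.¬B ⊔ (¬C ⊓ B))
   open: L(e) ⊇ {B, ¬A, ¬C, ¬D, ∀s.¬B, …} — e ∉ (∀t.(∃s.¬B ⊔ (¬C ⊓ B)) ⊓ A) possible
2. Hence e : (∀t.(∃s.¬B ⊔ (¬C ⊓ B)) ⊓ A): not entailed.

No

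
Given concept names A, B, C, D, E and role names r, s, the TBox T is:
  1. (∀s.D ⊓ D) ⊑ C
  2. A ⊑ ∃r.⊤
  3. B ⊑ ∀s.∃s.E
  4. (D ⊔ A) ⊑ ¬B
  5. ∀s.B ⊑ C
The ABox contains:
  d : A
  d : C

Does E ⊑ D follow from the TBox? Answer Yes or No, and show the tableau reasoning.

1. E ⊑ D  ⇔  (E ⊓ ¬D) unsat w.r.t. T
   open: L(x₀) ⊇ {E, ¬A, ¬B, ¬D, ∃s.¬B} (+ ∃-successors)
2. Hence E ⊑ D: not entailed.

No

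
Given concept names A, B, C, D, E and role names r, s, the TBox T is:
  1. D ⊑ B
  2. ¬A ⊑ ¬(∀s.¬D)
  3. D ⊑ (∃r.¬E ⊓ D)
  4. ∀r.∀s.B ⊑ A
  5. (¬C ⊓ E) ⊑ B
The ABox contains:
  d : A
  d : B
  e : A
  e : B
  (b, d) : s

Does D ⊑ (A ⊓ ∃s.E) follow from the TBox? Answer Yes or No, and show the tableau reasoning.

No

1. D ⊑ (A ⊓ ∃s.E)  ⇔  (D ⊓ (¬A ⊔ ∀s.¬E)) unsat w.r.t. T
   apply at x₀: D⊑B; D⊑(∃r.¬E ⊓ D)
   open: L(x₀) ⊇ {A, B, D, ∀s.¬E, ∃r.¬E} (+ ∃-successors)
2. Hence D ⊑ (A ⊓ ∃s.E): not entailed.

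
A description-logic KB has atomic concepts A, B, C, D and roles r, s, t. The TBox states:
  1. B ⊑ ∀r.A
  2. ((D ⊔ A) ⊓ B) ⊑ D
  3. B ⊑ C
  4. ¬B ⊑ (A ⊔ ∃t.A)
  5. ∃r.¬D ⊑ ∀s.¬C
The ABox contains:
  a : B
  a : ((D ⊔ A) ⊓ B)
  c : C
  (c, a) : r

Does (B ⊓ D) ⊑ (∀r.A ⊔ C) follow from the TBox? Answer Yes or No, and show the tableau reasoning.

1. (B ⊓ D) ⊑ (∀r.A ⊔ C)  ⇔  ((B ⊓ D) ⊓ (∃r.¬A ⊓ ¬C)) unsat w.r.t. T
   all branches close; clash {C, ¬C} at x₀
2. Hence (B ⊓ D) ⊑ (∀r.A ⊔ C): entailed.

Yes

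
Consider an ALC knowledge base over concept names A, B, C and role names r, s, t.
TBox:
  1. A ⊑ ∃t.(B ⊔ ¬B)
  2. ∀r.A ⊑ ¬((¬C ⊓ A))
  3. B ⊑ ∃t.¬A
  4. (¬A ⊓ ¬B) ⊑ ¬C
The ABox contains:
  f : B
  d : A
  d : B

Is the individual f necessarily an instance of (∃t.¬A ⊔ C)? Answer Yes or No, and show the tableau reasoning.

1. f : (∃t.¬A ⊔ C)?  L(f) = {B} ∪ {(∀t.A ⊓ ¬C)}
   clash {A, ¬A} at an ∃-successor — f ∈ (∃t.¬A ⊔ C)
2. Hence f : (∃t.¬A ⊔ C): entailed.

Yes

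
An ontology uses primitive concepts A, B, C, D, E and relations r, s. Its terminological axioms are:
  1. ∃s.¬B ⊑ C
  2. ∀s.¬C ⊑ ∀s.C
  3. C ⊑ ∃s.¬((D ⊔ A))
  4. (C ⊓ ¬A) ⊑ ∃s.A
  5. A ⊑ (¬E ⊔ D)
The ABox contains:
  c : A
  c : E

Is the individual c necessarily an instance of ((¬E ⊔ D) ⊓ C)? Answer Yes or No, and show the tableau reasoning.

1. c : ((¬E ⊔ D) ⊓ C)?  L(c) = {A, E} ∪ {((E ⊓ ¬D) ⊔ ¬C)}
   apply at c: A⊑(¬E ⊔ D)
   open: L(c) ⊇ {A, D, E, ¬C, ∀s.B, …} (+ ∃-successors) — c ∉ ((¬E ⊔ D) ⊓ C) possible
2. Hence c : ((¬E ⊔ D) ⊓ C): not entailed.

No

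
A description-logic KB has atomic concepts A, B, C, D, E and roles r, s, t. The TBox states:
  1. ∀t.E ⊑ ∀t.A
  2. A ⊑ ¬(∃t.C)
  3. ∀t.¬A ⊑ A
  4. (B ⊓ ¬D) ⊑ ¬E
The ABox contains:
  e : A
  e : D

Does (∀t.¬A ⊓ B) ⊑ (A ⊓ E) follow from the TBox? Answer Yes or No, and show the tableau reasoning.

No

1. (∀t.¬A ⊓ B) ⊑ (A ⊓ E)  ⇔  ((∀t.¬A ⊓ B) ⊓ (¬A ⊔ ¬E)) unsat w.r.t. T
   apply at x₀: ∀t.¬A⊑A
   open: L(x₀) ⊇ {A, B, ¬E, ∀t.¬A, ∀t.¬C, …} (+ ∃-successors)
2. Hence (∀t.¬A ⊓ B) ⊑ (A ⊓ E): not entailed.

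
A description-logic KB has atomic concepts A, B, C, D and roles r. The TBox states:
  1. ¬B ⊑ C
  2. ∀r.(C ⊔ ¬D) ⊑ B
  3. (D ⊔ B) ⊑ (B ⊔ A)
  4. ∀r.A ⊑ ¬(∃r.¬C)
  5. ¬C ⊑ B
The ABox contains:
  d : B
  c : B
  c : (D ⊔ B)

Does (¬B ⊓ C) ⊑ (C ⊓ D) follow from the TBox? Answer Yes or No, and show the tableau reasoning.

1. (¬B ⊓ C) ⊑ (C ⊓ D)  ⇔  ((¬B ⊓ C) ⊓ (¬C ⊔ ¬D)) unsat w.r.t. T
   open: L(x₀) ⊇ {C, ¬B, ¬D, ∃r.(¬C ⊓ D), ∃r.¬A} (+ ∃-successors)
2. Hence (¬B ⊓ C) ⊑ (C ⊓ D): not entailed.

No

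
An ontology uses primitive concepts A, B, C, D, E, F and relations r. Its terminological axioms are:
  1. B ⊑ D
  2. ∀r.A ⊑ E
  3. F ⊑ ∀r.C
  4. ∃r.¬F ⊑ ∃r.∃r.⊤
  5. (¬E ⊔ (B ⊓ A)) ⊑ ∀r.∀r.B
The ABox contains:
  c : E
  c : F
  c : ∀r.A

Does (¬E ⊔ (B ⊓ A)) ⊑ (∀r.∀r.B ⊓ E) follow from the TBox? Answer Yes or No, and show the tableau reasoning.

1. (¬E ⊔ (B ⊓ A)) ⊑ (∀r.∀r.B ⊓ E)  ⇔  ((¬E ⊔ (B ⊓ A)) ⊓ (∃r.∃r.¬B ⊔ ¬E)) unsat w.r.t. T
   apply at x₀: (¬E ⊔ (B ⊓ A))⊑∀r.∀r.B
   open: L(x₀) ⊇ {¬B, ¬E, ¬F, ∀r.F, ∀r.∀r.B, …} (+ ∃-successors)
2. Hence (¬E ⊔ (B ⊓ A)) ⊑ (∀r.∀r.B ⊓ E): not entailed.

No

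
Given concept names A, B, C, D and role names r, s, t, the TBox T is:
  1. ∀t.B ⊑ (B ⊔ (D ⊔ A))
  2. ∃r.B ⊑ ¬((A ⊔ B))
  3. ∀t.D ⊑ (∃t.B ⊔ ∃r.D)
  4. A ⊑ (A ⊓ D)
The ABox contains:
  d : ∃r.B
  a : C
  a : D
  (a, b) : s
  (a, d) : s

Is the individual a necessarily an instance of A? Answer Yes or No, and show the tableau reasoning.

1. a : A?  L(a) = {C, D} ∪ {¬A}
   open: L(a) ⊇ {C, D, ¬A, ∀r.¬B, ∃t.¬B, …} (+ ∃-successors) — a ∉ A possible
2. Hence a : A: not entailed.

No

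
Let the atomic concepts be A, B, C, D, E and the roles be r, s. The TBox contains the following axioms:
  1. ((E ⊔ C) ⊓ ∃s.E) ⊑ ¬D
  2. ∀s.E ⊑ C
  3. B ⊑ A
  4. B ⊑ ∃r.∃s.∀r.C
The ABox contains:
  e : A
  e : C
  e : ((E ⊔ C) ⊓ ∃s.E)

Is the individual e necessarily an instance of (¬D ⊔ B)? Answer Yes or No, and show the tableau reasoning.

Yes

1. e : (¬D ⊔ B)?  L(e) = {A, C, ((E ⊔ C) ⊓ ∃s.E)} ∪ {(D ⊓ ¬B)}
   clash {D, ¬D} at e — e ∈ (¬D ⊔ B)
2. Hence e : (¬D ⊔ B): entailed.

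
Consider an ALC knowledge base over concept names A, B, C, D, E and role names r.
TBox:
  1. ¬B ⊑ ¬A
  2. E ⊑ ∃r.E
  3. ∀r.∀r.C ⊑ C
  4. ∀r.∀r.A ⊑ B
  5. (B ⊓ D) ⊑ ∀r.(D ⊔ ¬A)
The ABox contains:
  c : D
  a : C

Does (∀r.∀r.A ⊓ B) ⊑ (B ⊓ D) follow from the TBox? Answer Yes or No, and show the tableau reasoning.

No

1. (∀r.∀r.A ⊓ B) ⊑ (B ⊓ D)  ⇔  ((∀r.∀r.A ⊓ B) ⊓ (¬B ⊔ ¬D)) unsat w.r.t. T
   open: L(x₀) ⊇ {B, ¬D, ¬E, ∀r.∀r.A, ∃r.∃r.¬C} (+ ∃-successors)
2. Hence (∀r.∀r.A ⊓ B) ⊑ (B ⊓ D): not entailed.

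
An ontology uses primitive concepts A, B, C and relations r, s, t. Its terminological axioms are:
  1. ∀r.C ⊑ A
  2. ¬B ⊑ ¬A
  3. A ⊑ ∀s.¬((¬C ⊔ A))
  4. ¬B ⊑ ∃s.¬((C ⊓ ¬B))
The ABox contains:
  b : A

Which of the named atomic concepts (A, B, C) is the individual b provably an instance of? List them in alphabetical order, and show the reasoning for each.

1. b : A?  L(b) = {A} ∪ {¬A}
   clash {A, ¬A} at b — b ∈ A
2. b : B?  L(b) = {A} ∪ {¬B}
   clash {A, ¬A} at b — b ∈ B
3. b : C?  L(b) = {A} ∪ {¬C}
   apply at b: A⊑∀s.¬((¬C ⊔ A))
   open: L(b) ⊇ {A, B, ¬C, ∀s.(C ⊓ ¬A)} — b ∉ C possible
4. Entailed for b: {A, B}

{A, B}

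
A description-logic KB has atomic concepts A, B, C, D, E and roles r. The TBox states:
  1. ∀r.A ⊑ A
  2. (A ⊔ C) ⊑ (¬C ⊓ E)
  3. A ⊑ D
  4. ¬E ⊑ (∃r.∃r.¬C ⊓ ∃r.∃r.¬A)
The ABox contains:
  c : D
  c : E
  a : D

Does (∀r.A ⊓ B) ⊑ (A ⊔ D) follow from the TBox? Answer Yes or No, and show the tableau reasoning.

1. (∀r.A ⊓ B) ⊑ (A ⊔ D)  ⇔  ((∀r.A ⊓ B) ⊓ (¬A ⊓ ¬D)) unsat w.r.t. T
   all branches close; clash {A, ¬A} at x₀
2. Hence (∀r.A ⊓ B) ⊑ (A ⊔ D): entailed.

Yes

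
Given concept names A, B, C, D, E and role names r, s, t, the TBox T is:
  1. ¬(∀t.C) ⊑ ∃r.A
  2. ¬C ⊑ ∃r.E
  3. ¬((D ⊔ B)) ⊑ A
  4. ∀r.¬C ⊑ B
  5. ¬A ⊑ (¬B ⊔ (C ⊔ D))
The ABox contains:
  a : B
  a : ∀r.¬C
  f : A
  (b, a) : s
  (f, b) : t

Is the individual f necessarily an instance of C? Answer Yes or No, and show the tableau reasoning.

No

1. f : C?  L(f) = {A} ∪ {¬C}
   apply at f: ¬C⊑∃r.E
   open: L(f) ⊇ {A, ¬C, ∀t.C, ∃r.C, ∃r.E} (+ ∃-successors) — f ∉ C possible
2. Hence f : C: not entailed.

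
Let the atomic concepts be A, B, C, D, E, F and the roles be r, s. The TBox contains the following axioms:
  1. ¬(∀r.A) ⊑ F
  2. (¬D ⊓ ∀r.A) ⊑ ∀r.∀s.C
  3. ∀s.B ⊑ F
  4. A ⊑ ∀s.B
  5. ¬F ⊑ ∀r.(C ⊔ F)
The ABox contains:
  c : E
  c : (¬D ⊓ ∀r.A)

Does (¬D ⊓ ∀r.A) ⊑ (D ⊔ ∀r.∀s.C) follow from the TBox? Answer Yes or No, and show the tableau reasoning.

1. (¬D ⊓ ∀r.A) ⊑ (D ⊔ ∀r.∀s.C)  ⇔  ((¬D ⊓ ∀r.A) ⊓ (¬D ⊓ ∃r.∃s.¬C)) unsat w.r.t. T
   all branches close; clash {C, ¬C} at an ∃-successor
2. Hence (¬D ⊓ ∀r.A) ⊑ (D ⊔ ∀r.∀s.C): entailed.

Yes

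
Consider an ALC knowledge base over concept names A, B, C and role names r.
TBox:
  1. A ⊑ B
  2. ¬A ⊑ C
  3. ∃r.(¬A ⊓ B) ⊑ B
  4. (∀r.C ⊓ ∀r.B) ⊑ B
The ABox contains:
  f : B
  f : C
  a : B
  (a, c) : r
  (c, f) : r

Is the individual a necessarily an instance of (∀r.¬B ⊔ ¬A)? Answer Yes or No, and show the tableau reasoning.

No

1. a : (∀r.¬B ⊔ ¬A)?  L(a) = {B} ∪ {(∃r.B ⊓ A)}
   open: L(a) ⊇ {A, B, ∃r.B} (+ ∃-successors) — a ∉ (∀r.¬B ⊔ ¬A) possible
2. Hence a : (∀r.¬B ⊔ ¬A): not entailed.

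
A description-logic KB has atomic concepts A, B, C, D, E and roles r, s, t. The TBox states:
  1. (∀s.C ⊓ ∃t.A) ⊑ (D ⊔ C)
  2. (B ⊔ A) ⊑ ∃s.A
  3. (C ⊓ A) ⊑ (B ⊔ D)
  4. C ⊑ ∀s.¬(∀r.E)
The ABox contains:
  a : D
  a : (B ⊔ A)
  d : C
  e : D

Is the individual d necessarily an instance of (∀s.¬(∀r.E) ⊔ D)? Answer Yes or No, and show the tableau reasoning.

1. d : (∀s.¬(∀r.E) ⊔ D)?  L(d) = {C} ∪ {(∃s.∀r.E ⊓ ¬D)}
   clash {D, ¬D} at d — d ∈ (∀s.¬(∀r.E) ⊔ D)
2. Hence d : (∀s.¬(∀r.E) ⊔ D): entailed.

Yes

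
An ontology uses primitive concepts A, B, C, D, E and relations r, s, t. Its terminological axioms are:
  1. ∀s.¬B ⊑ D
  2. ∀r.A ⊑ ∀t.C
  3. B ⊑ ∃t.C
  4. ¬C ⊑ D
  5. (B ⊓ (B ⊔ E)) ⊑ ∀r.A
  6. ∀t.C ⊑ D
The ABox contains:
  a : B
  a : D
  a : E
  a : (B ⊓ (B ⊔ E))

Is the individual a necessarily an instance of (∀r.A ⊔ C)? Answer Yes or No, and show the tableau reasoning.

Yes

1. a : (∀r.A ⊔ C)?  L(a) = {B, D, E, (B ⊓ (B ⊔ E))} ∪ {(∃r.¬A ⊓ ¬C)}
   clash {A, ¬A} at an ∃-successor — a ∈ (∀r.A ⊔ C)
2. Hence a : (∀r.A ⊔ C): entailed.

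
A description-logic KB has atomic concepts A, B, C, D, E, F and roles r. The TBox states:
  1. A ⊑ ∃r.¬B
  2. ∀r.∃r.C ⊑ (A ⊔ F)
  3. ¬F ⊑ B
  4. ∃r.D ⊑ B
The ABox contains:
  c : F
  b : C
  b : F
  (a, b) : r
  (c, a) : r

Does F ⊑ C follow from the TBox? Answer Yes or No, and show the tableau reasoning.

1. F ⊑ C  ⇔  (F ⊓ ¬C) unsat w.r.t. T
   open: L(x₀) ⊇ {F, ¬A, ¬C, ∀r.¬D, ∃r.∀r.¬C} (+ ∃-successors)
2. Hence F ⊑ C: not entailed.

No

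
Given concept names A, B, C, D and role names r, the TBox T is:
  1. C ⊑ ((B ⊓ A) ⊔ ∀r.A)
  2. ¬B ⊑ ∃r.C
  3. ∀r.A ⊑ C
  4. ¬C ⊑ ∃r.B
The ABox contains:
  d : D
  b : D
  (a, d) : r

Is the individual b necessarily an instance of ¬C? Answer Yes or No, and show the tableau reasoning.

1. b : ¬C?  L(b) = {D} ∪ {C}
   apply at b: C⊑((B ⊓ A) ⊔ ∀r.A)
   open: L(b) ⊇ {A, B, C, D} — b ∉ ¬C possible
2. Hence b : ¬C: not entailed.

No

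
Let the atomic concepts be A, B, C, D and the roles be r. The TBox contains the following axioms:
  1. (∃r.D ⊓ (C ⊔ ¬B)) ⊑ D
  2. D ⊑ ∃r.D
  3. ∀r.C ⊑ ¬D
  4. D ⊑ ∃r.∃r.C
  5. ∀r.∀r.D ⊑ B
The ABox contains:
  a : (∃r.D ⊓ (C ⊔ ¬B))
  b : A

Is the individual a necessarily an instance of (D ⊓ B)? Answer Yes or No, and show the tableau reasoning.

1. a : (D ⊓ B)?  L(a) = {(∃r.D ⊓ (C ⊔ ¬B))} ∪ {(¬D ⊔ ¬B)}
   apply at a: (∃r.D ⊓ (C ⊔ ¬B))⊑D
   open: L(a) ⊇ {C, D, ¬B, ∃r.D, ∃r.¬C, …} (+ ∃-successors) — a ∉ (D ⊓ B) possible
2. Hence a : (D ⊓ B): not entailed.

No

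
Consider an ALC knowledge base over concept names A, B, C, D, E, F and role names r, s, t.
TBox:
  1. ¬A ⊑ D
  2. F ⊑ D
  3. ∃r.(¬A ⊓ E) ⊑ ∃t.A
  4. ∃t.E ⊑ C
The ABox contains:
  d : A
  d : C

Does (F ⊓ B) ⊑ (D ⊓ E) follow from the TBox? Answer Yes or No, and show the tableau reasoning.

No

1. (F ⊓ B) ⊑ (D ⊓ E)  ⇔  ((F ⊓ B) ⊓ (¬D ⊔ ¬E)) unsat w.r.t. T
   apply at x₀: F⊑D
   open: L(x₀) ⊇ {A, B, D, F, ¬E, …}
2. Hence (F ⊓ B) ⊑ (D ⊓ E): not entailed.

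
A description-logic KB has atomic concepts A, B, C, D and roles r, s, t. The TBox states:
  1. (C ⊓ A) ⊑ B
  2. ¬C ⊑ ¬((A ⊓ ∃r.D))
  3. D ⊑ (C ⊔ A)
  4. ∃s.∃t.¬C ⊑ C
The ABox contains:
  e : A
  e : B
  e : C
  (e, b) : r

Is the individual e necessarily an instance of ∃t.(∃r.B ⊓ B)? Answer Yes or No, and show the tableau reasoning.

1. e : ∃t.(∃r.B ⊓ B)?  L(e) = {A, B, C} ∪ {∀t.(∀r.¬B ⊔ ¬B)}
   open: L(e) ⊇ {A, B, C, ¬D, ∀t.(∀r.¬B ⊔ ¬B)} — e ∉ ∃t.(∃r.B ⊓ B) possible
2. Hence e : ∃t.(∃r.B ⊓ B): not entailed.

No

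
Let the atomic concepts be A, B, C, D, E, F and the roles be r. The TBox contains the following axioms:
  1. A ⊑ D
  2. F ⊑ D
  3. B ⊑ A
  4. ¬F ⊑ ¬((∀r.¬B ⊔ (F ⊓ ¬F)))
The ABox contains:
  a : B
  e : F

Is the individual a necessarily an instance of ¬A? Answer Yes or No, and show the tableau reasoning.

1. a : ¬A?  L(a) = {B} ∪ {A}
   apply at a: A⊑D
   open: L(a) ⊇ {A, B, D, F} — a ∉ ¬A possible
2. Hence a : ¬A: not entailed.

No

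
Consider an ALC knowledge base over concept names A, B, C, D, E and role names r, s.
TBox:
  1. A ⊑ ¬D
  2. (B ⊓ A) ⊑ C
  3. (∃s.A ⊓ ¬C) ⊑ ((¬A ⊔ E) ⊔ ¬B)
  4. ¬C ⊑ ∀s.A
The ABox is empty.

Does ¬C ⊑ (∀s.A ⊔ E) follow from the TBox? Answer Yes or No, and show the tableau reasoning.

Yes

1. ¬C ⊑ (∀s.A ⊔ E)  ⇔  (¬C ⊓ (∃s.¬A ⊓ ¬E)) unsat w.r.t. T
   all branches close; clash {C, ¬C} at x₀
2. Hence ¬C ⊑ (∀s.A ⊔ E): entailed.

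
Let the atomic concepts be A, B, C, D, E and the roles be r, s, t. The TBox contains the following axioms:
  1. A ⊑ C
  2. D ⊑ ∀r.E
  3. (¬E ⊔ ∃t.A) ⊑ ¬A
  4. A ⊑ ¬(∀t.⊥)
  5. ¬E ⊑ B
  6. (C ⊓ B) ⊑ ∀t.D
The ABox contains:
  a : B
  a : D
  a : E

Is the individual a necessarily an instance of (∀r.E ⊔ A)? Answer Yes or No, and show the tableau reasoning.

1. a : (∀r.E ⊔ A)?  L(a) = {B, D, E} ∪ {(∃r.¬E ⊓ ¬A)}
   clash {E, ¬E} at an ∃-successor — a ∈ (∀r.E ⊔ A)
2. Hence a : (∀r.E ⊔ A): entailed.

Yes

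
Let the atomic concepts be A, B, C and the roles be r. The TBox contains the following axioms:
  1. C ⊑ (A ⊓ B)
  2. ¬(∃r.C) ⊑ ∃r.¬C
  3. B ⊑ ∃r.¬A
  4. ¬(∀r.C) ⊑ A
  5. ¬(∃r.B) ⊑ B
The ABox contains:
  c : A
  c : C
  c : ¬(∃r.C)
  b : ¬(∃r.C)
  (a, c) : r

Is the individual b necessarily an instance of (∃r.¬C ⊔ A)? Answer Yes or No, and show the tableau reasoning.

Yes

1. b : (∃r.¬C ⊔ A)?  L(b) = {¬(∃r.C)} ∪ {(∀r.C ⊓ ¬A)}
   clash {A, ¬A} at b — b ∈ (∃r.¬C ⊔ A)
2. Hence b : (∃r.¬C ⊔ A): entailed.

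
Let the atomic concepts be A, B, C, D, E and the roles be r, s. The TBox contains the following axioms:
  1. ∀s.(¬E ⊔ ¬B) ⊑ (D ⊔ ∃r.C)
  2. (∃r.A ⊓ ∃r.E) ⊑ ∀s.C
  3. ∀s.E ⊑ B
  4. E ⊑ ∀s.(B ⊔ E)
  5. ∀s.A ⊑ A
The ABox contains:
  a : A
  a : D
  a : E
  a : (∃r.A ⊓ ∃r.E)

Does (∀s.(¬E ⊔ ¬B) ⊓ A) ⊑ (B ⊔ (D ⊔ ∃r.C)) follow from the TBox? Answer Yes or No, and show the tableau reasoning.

Yes

1. (∀s.(¬E ⊔ ¬B) ⊓ A) ⊑ (B ⊔ (D ⊔ ∃r.C))  ⇔  ((∀s.(¬E ⊔ ¬B) ⊓ A) ⊓ (¬B ⊓ (¬D ⊓ ∀r.¬C))) unsat w.r.t. T
   all branches close; clash {B, ¬B} at x₀
2. Hence (∀s.(¬E ⊔ ¬B) ⊓ A) ⊑ (B ⊔ (D ⊔ ∃r.C)): entailed.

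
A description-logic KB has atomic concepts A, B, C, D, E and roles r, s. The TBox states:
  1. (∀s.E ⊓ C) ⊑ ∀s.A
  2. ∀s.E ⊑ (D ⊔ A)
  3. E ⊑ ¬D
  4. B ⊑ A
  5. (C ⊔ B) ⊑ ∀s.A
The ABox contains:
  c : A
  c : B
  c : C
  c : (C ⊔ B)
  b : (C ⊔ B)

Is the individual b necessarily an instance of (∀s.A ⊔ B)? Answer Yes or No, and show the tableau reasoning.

1. b : (∀s.A ⊔ B)?  L(b) = {(C ⊔ B)} ∪ {(∃s.¬A ⊓ ¬B)}
   clash {B, ¬B} at b — b ∈ (∀s.A ⊔ B)
2. Hence b : (∀s.A ⊔ B): entailed.

Yes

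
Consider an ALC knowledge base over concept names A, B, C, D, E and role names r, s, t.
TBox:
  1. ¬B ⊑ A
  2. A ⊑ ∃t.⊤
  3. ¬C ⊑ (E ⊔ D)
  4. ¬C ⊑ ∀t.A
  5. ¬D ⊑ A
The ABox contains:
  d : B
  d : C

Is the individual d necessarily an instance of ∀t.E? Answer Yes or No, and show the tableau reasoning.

1. d : ∀t.E?  L(d) = {B, C} ∪ {∃t.¬E}
   open: L(d) ⊇ {B, C, D, ¬A, ∃t.¬E} (+ ∃-successors) — d ∉ ∀t.E possible
2. Hence d : ∀t.E: not entailed.

No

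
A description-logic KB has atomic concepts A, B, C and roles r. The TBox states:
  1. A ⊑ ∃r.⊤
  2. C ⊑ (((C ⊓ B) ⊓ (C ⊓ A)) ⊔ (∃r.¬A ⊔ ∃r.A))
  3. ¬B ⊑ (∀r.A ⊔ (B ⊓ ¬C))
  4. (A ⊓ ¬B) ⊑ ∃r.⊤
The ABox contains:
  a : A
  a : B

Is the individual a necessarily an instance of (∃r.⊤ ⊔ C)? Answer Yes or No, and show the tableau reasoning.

Yes

1. a : (∃r.⊤ ⊔ C)?  L(a) = {A, B} ∪ {(∀r.⊥ ⊓ ¬C)}
   clash ⊥ at an ∃-successor — a ∈ (∃r.⊤ ⊔ C)
2. Hence a : (∃r.⊤ ⊔ C): entailed.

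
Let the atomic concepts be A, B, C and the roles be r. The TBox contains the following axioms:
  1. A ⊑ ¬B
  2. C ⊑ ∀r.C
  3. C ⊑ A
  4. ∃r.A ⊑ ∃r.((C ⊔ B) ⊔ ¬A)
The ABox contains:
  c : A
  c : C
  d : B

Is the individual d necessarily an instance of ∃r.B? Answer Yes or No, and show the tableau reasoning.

No

1. d : ∃r.B?  L(d) = {B} ∪ {∀r.¬B}
   open: L(d) ⊇ {B, ¬A, ¬C, ∀r.¬A, ∀r.¬B} — d ∉ ∃r.B possible
2. Hence d : ∃r.B: not entailed.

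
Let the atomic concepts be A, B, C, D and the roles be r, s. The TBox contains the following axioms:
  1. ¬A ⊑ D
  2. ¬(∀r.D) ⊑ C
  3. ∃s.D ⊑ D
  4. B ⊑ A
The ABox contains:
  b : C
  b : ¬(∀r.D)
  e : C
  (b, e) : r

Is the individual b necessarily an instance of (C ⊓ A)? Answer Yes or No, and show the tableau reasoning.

No

1. b : (C ⊓ A)?  L(b) = {C, ¬(∀r.D)} ∪ {(¬C ⊔ ¬A)}
   open: L(b) ⊇ {C, D, ¬A, ¬B, ∃r.¬D} (+ ∃-successors) — b ∉ (C ⊓ A) possible
2. Hence b : (C ⊓ A): not entailed.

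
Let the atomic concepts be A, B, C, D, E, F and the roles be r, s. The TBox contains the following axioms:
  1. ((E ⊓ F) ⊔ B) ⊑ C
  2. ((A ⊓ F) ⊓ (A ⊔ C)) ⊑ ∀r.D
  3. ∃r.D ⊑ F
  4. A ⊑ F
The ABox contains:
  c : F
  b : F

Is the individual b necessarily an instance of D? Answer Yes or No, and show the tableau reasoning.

1. b : D?  L(b) = {F} ∪ {¬D}
   open: L(b) ⊇ {F, ¬A, ¬B, ¬D, ¬E} — b ∉ D possible
2. Hence b : D: not entailed.

No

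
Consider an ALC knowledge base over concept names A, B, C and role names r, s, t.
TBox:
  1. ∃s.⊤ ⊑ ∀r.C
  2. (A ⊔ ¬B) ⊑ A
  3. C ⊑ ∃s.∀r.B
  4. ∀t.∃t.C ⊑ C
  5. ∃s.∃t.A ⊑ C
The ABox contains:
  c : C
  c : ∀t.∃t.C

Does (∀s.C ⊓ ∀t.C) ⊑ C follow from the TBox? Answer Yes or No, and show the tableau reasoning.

No

1. (∀s.C ⊓ ∀t.C) ⊑ C  ⇔  ((∀s.C ⊓ ∀t.C) ⊓ ¬C) unsat w.r.t. T
   open: L(x₀) ⊇ {B, ¬A, ¬C, ∀s.C, ∀s.∀t.¬A, …} (+ ∃-successors)
2. Hence (∀s.C ⊓ ∀t.C) ⊑ C: not entailed.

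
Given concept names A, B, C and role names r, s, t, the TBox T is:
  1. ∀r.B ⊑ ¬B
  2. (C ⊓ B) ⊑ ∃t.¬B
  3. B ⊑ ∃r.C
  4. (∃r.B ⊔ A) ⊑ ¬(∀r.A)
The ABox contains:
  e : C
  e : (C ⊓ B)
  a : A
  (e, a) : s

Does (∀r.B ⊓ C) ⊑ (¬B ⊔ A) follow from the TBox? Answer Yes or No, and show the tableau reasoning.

1. (∀r.B ⊓ C) ⊑ (¬B ⊔ A)  ⇔  ((∀r.B ⊓ C) ⊓ (B ⊓ ¬A)) unsat w.r.t. T
   all branches close; clash {B, ¬B} at x₀
2. Hence (∀r.B ⊓ C) ⊑ (¬B ⊔ A): entailed.

Yes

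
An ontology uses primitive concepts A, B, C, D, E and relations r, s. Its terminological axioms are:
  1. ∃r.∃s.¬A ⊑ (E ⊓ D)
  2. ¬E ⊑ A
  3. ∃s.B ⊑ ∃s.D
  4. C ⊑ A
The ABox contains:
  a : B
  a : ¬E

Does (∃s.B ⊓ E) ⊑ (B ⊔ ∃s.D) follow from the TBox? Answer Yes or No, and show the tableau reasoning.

1. (∃s.B ⊓ E) ⊑ (B ⊔ ∃s.D)  ⇔  ((∃s.B ⊓ E) ⊓ (¬B ⊓ ∀s.¬D)) unsat w.r.t. T
   all branches close; clash {D, ¬D} at an ∃-successor
2. Hence (∃s.B ⊓ E) ⊑ (B ⊔ ∃s.D): entailed.

Yes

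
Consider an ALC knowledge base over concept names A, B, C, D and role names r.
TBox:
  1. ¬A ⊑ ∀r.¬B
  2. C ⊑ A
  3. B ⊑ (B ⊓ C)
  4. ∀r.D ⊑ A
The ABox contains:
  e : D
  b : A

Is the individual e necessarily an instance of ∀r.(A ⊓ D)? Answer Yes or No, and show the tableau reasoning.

No

1. e : ∀r.(A ⊓ D)?  L(e) = {D} ∪ {∃r.(¬A ⊔ ¬D)}
   open: L(e) ⊇ {A, D, ¬B, ¬C, ∃r.(¬A ⊔ ¬D)} (+ ∃-successors) — e ∉ ∀r.(A ⊓ D) possible
2. Hence e : ∀r.(A ⊓ D): not entailed.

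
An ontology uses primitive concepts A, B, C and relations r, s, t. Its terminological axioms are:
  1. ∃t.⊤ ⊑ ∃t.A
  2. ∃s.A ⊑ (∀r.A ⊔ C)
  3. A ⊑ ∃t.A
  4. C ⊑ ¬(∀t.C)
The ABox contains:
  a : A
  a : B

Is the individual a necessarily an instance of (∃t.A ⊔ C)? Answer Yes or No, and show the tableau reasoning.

1. a : (∃t.A ⊔ C)?  L(a) = {A, B} ∪ {(∀t.¬A ⊓ ¬C)}
   clash {C, ¬C} at a — a ∈ (∃t.A ⊔ C)
2. Hence a : (∃t.A ⊔ C): entailed.

Yes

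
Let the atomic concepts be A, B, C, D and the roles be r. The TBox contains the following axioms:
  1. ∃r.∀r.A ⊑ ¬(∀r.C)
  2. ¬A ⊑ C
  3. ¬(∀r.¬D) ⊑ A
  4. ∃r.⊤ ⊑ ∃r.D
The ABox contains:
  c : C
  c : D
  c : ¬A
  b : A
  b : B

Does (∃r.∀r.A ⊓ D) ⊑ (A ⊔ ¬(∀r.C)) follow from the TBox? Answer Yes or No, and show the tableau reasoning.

Yes

1. (∃r.∀r.A ⊓ D) ⊑ (A ⊔ ¬(∀r.C))  ⇔  ((∃r.∀r.A ⊓ D) ⊓ (¬A ⊓ ∀r.C)) unsat w.r.t. T
   all branches close; clash {A, ¬A} at x₀
2. Hence (∃r.∀r.A ⊓ D) ⊑ (A ⊔ ¬(∀r.C)): entailed.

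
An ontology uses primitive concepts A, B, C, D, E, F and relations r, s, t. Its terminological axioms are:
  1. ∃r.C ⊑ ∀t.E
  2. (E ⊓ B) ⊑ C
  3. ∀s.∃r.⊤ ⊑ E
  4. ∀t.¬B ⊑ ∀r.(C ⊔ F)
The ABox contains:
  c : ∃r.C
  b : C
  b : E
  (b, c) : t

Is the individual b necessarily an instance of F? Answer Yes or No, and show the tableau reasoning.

1. b : F?  L(b) = {C, E} ∪ {¬F}
   open: L(b) ⊇ {C, E, ¬F, ∀r.¬C, ∃t.B} (+ ∃-successors) — b ∉ F possible
2. Hence b : F: not entailed.

No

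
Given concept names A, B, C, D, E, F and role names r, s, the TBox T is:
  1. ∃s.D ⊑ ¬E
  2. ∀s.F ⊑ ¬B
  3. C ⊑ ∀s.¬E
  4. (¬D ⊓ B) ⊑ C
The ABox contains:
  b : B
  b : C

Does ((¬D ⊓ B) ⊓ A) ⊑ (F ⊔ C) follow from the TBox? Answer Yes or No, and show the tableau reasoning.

Yes

1. ((¬D ⊓ B) ⊓ A) ⊑ (F ⊔ C)  ⇔  (((¬D ⊓ B) ⊓ A) ⊓ (¬F ⊓ ¬C)) unsat w.r.t. T
   all branches close; clash {C, ¬C} at x₀
2. Hence ((¬D ⊓ B) ⊓ A) ⊑ (F ⊔ C): entailed.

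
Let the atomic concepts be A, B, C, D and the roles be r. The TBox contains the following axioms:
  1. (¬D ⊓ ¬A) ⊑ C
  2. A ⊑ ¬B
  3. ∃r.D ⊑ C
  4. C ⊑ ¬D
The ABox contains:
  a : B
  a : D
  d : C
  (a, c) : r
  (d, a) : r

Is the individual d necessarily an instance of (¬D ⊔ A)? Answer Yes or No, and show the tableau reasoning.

1. d : (¬D ⊔ A)?  L(d) = {C} ∪ {(D ⊓ ¬A)}
   clash {D, ¬D} at d — d ∈ (¬D ⊔ A)
2. Hence d : (¬D ⊔ A): entailed.

Yes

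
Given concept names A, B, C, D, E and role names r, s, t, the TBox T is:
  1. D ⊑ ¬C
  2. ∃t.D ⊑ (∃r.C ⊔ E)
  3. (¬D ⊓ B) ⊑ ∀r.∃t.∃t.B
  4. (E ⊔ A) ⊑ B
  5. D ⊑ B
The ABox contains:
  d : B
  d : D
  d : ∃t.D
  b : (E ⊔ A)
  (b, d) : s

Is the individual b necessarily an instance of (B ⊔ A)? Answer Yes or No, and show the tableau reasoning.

1. b : (B ⊔ A)?  L(b) = {(E ⊔ A)} ∪ {(¬B ⊓ ¬A)}
   clash {A, ¬A} at b — b ∈ (B ⊔ A)
2. Hence b : (B ⊔ A): entailed.

Yes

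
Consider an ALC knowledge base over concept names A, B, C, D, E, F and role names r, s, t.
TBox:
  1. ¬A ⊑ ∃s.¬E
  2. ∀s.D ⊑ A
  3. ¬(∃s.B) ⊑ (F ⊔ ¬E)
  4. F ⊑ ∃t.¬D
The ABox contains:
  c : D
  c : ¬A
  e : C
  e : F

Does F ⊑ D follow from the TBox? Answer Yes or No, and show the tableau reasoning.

No

1. F ⊑ D  ⇔  (F ⊓ ¬D) unsat w.r.t. T
   apply at x₀: F⊑∃t.¬D
   open: L(x₀) ⊇ {A, F, ¬D, ∃s.B, ∃t.¬D} (+ ∃-successors)
2. Hence F ⊑ D: not entailed.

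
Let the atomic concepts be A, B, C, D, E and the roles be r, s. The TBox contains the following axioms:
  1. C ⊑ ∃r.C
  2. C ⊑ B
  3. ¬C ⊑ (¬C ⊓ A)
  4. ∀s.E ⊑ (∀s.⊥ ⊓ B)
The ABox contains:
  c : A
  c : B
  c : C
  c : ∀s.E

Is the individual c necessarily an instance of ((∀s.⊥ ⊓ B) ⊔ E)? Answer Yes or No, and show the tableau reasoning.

1. c : ((∀s.⊥ ⊓ B) ⊔ E)?  L(c) = {A, B, C, ∀s.E} ∪ {((∃s.⊤ ⊔ ¬B) ⊓ ¬E)}
   clash {B, ¬B} at c — c ∈ ((∀s.⊥ ⊓ B) ⊔ E)
2. Hence c : ((∀s.⊥ ⊓ B) ⊔ E): entailed.

Yes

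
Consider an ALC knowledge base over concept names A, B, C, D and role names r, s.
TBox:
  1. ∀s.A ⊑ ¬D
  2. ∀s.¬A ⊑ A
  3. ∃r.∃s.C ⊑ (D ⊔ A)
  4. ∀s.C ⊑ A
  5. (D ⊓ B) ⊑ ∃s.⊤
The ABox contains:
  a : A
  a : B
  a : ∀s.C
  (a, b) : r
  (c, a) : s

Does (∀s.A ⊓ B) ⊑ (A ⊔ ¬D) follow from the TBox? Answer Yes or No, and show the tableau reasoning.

Yes

1. (∀s.A ⊓ B) ⊑ (A ⊔ ¬D)  ⇔  ((∀s.A ⊓ B) ⊓ (¬A ⊓ D)) unsat w.r.t. T
   all branches close; clash {A, ¬A} at x₀
2. Hence (∀s.A ⊓ B) ⊑ (A ⊔ ¬D): entailed.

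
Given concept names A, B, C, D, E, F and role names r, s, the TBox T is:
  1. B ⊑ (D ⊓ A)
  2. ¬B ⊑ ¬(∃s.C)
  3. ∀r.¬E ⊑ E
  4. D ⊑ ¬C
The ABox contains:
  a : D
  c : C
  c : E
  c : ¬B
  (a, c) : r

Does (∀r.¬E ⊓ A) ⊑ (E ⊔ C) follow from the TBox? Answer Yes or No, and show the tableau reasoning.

Yes

1. (∀r.¬E ⊓ A) ⊑ (E ⊔ C)  ⇔  ((∀r.¬E ⊓ A) ⊓ (¬E ⊓ ¬C)) unsat w.r.t. T
   all branches close; clash {E, ¬E} at x₀
2. Hence (∀r.¬E ⊓ A) ⊑ (E ⊔ C): entailed.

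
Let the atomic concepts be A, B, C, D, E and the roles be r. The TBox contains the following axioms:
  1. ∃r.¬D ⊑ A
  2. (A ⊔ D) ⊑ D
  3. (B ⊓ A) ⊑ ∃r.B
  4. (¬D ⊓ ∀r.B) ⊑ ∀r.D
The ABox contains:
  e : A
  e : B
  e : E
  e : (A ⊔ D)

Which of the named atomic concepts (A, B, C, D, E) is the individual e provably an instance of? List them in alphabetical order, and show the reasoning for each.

{A, B, D, E}

1. e : A?  L(e) = {A, B, E, (A ⊔ D)} ∪ {¬A}
   clash {A, ¬A} at e — e ∈ A
2. e : B?  L(e) = {A, B, E, (A ⊔ D)} ∪ {¬B}
   clash {B, ¬B} at e — e ∈ B
3. e : C?  L(e) = {A, B, E, (A ⊔ D)} ∪ {¬C}
   apply at e: (A ⊔ D)⊑D
   open: L(e) ⊇ {A, B, D, E, ¬C, …} (+ ∃-successors) — e ∉ C possible
4. e : D?  L(e) = {A, B, E, (A ⊔ D)} ∪ {¬D}
   clash {D, ¬D} at e — e ∈ D
5. e : E?  L(e) = {A, B, E, (A ⊔ D)} ∪ {¬E}
   clash {E, ¬E} at e — e ∈ E
6. Entailed for e: {A, B, D, E}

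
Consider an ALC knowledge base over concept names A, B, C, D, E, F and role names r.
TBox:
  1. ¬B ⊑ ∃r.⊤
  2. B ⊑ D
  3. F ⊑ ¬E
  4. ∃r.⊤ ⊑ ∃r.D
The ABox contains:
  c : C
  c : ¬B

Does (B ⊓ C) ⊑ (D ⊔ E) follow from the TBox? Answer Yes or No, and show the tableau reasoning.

1. (B ⊓ C) ⊑ (D ⊔ E)  ⇔  ((B ⊓ C) ⊓ (¬D ⊓ ¬E)) unsat w.r.t. T
   all branches close; clash {D, ¬D} at x₀
2. Hence (B ⊓ C) ⊑ (D ⊔ E): entailed.

Yes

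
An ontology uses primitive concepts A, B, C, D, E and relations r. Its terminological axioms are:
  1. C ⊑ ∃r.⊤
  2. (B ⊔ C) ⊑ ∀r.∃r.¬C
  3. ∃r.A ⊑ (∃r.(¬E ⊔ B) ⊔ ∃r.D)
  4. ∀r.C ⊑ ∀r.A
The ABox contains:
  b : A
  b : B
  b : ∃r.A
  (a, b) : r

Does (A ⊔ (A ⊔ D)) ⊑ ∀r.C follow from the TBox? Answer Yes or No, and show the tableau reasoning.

No

1. (A ⊔ (A ⊔ D)) ⊑ ∀r.C  ⇔  ((A ⊔ (A ⊔ D)) ⊓ ∃r.¬C) unsat w.r.t. T
   open: L(x₀) ⊇ {A, ¬B, ¬C, ∀r.¬A, ∃r.¬C} (+ ∃-successors)
2. Hence (A ⊔ (A ⊔ D)) ⊑ ∀r.C: not entailed.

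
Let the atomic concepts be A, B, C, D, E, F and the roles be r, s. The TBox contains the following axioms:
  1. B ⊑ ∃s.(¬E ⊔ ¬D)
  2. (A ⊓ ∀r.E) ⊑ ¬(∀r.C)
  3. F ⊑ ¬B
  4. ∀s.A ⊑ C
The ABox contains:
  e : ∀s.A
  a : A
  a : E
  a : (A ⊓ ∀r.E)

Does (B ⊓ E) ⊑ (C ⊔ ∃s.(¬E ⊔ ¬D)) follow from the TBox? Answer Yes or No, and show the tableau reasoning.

1. (B ⊓ E) ⊑ (C ⊔ ∃s.(¬E ⊔ ¬D))  ⇔  ((B ⊓ E) ⊓ (¬C ⊓ ∀s.(E ⊓ D))) unsat w.r.t. T
   all branches close; clash {B, ¬B} at x₀
2. Hence (B ⊓ E) ⊑ (C ⊔ ∃s.(¬E ⊔ ¬D)): entailed.

Yes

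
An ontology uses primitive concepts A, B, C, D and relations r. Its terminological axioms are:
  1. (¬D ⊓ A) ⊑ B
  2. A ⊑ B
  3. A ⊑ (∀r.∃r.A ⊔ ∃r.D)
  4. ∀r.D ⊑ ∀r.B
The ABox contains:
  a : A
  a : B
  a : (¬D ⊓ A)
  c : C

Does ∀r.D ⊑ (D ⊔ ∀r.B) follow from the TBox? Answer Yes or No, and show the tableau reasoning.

Yes

1. ∀r.D ⊑ (D ⊔ ∀r.B)  ⇔  (∀r.D ⊓ (¬D ⊓ ∃r.¬B)) unsat w.r.t. T
   all branches close; clash {B, ¬B} at an ∃-successor
2. Hence ∀r.D ⊑ (D ⊔ ∀r.B): entailed.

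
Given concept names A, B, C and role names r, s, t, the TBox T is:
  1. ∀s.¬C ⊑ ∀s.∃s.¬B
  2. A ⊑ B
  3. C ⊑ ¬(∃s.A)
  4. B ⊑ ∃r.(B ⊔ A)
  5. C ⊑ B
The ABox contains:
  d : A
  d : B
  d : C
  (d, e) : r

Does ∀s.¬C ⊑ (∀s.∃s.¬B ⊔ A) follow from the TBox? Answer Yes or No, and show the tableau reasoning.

Yes

1. ∀s.¬C ⊑ (∀s.∃s.¬B ⊔ A)  ⇔  (∀s.¬C ⊓ (∃s.∀s.B ⊓ ¬A)) unsat w.r.t. T
   all branches close; clash {B, ¬B} at an ∃-successor
2. Hence ∀s.¬C ⊑ (∀s.∃s.¬B ⊔ A): entailed.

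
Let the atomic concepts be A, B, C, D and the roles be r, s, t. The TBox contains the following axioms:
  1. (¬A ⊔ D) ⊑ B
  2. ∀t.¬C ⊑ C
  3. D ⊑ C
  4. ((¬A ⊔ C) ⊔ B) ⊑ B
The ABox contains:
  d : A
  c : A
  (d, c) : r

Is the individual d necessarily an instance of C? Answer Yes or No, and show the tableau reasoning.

1. d : C?  L(d) = {A} ∪ {¬C}
   open: L(d) ⊇ {A, ¬B, ¬C, ¬D, ∃t.C} (+ ∃-successors) — d ∉ C possible
2. Hence d : C: not entailed.

No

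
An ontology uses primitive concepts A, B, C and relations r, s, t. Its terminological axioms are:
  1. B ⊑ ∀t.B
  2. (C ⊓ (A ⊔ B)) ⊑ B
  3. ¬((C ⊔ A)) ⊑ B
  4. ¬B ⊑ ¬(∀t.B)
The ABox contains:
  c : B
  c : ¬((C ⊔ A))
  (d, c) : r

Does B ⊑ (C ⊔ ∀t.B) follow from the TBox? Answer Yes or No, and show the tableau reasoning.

Yes

1. B ⊑ (C ⊔ ∀t.B)  ⇔  (B ⊓ (¬C ⊓ ∃t.¬B)) unsat w.r.t. T
   all branches close; clash {B, ¬B} at an ∃-successor
2. Hence B ⊑ (C ⊔ ∀t.B): entailed.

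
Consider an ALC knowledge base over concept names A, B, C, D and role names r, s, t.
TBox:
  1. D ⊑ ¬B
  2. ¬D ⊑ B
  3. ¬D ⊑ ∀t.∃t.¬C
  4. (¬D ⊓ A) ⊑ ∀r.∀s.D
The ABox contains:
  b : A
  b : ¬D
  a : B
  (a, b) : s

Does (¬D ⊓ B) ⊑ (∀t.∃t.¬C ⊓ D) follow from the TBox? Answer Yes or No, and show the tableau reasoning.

No

1. (¬D ⊓ B) ⊑ (∀t.∃t.¬C ⊓ D)  ⇔  ((¬D ⊓ B) ⊓ (∃t.∀t.C ⊔ ¬D)) unsat w.r.t. T
   apply at x₀: ¬D⊑∀t.∃t.¬C
   open: L(x₀) ⊇ {B, ¬A, ¬D, ∀t.∃t.¬C}
2. Hence (¬D ⊓ B) ⊑ (∀t.∃t.¬C ⊓ D): not entailed.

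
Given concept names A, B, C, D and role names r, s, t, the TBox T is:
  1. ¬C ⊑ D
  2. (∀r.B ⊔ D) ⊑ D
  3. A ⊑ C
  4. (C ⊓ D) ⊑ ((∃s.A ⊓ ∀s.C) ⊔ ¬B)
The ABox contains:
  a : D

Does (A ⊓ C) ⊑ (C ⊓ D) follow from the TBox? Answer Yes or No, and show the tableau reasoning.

1. (A ⊓ C) ⊑ (C ⊓ D)  ⇔  ((A ⊓ C) ⊓ (¬C ⊔ ¬D)) unsat w.r.t. T
   open: L(x₀) ⊇ {A, C, ¬D, ∃r.¬B} (+ ∃-successors)
2. Hence (A ⊓ C) ⊑ (C ⊓ D): not entailed.

No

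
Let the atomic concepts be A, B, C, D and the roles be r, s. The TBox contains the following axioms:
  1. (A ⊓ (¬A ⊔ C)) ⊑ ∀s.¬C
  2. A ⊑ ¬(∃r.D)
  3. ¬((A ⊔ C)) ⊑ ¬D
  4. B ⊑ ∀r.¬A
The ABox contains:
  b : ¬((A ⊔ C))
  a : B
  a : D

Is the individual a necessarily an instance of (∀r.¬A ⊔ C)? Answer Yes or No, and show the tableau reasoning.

1. a : (∀r.¬A ⊔ C)?  L(a) = {B, D} ∪ {(∃r.A ⊓ ¬C)}
   clash {D, ¬D} at a — a ∈ (∀r.¬A ⊔ C)
2. Hence a : (∀r.¬A ⊔ C): entailed.

Yes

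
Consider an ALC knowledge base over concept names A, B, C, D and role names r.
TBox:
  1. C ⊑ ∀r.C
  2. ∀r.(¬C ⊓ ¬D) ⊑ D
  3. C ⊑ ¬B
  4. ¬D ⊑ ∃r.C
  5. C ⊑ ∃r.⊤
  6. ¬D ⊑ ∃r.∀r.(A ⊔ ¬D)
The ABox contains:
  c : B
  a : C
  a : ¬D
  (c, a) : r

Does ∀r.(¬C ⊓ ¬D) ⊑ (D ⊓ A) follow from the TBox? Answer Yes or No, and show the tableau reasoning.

1. ∀r.(¬C ⊓ ¬D) ⊑ (D ⊓ A)  ⇔  (∀r.(¬C ⊓ ¬D) ⊓ (¬D ⊔ ¬A)) unsat w.r.t. T
   apply at x₀: ∀r.(¬C ⊓ ¬D)⊑D
   open: L(x₀) ⊇ {D, ¬A, ¬C, ∀r.(¬C ⊓ ¬D)}
2. Hence ∀r.(¬C ⊓ ¬D) ⊑ (D ⊓ A): not entailed.

No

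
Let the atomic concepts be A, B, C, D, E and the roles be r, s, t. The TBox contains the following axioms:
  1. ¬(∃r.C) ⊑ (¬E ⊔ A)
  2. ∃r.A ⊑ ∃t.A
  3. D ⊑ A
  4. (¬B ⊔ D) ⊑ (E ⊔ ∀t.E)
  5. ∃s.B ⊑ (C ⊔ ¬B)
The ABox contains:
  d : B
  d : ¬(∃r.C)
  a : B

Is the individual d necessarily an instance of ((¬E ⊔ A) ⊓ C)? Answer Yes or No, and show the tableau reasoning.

No

1. d : ((¬E ⊔ A) ⊓ C)?  L(d) = {B, ¬(∃r.C)} ∪ {((E ⊓ ¬A) ⊔ ¬C)}
   apply at d: ¬(∃r.C)⊑(¬E ⊔ A)
   open: L(d) ⊇ {B, ¬C, ¬D, ¬E, ∀r.¬A, …} — d ∉ ((¬E ⊔ A) ⊓ C) possible
2. Hence d : ((¬E ⊔ A) ⊓ C): not entailed.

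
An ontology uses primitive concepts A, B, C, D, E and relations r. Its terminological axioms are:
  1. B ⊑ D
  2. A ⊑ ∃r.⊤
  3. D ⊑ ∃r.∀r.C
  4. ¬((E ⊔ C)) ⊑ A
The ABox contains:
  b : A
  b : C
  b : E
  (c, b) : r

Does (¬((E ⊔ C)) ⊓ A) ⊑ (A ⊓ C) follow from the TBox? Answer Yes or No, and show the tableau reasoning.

1. (¬((E ⊔ C)) ⊓ A) ⊑ (A ⊓ C)  ⇔  (((¬E ⊓ ¬C) ⊓ A) ⊓ (¬A ⊔ ¬C)) unsat w.r.t. T
   apply at x₀: A⊑∃r.⊤
   open: L(x₀) ⊇ {A, ¬B, ¬C, ¬D, ¬E, …} (+ ∃-successors)
2. Hence (¬((E ⊔ C)) ⊓ A) ⊑ (A ⊓ C): not entailed.

No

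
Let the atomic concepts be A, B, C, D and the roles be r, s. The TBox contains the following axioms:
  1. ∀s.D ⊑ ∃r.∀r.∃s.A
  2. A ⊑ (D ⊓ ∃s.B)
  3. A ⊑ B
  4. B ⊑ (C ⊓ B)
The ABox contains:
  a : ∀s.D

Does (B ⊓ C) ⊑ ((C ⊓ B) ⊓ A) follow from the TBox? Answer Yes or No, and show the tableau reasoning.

No

1. (B ⊓ C) ⊑ ((C ⊓ B) ⊓ A)  ⇔  ((B ⊓ C) ⊓ ((¬C ⊔ ¬B) ⊔ ¬A)) unsat w.r.t. T
   apply at x₀: B⊑(C ⊓ B)
   open: L(x₀) ⊇ {B, C, ¬A, ∃s.¬D} (+ ∃-successors)
2. Hence (B ⊓ C) ⊑ ((C ⊓ B) ⊓ A): not entailed.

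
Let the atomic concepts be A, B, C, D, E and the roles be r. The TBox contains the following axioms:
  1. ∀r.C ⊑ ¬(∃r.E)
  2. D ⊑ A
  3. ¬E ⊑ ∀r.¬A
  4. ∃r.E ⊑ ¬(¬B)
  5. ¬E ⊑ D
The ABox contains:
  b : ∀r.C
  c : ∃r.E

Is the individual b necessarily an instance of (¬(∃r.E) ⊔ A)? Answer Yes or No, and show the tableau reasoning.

Yes

1. b : (¬(∃r.E) ⊔ A)?  L(b) = {∀r.C} ∪ {(∃r.E ⊓ ¬A)}
   clash {A, ¬A} at b — b ∈ (¬(∃r.E) ⊔ A)
2. Hence b : (¬(∃r.E) ⊔ A): entailed.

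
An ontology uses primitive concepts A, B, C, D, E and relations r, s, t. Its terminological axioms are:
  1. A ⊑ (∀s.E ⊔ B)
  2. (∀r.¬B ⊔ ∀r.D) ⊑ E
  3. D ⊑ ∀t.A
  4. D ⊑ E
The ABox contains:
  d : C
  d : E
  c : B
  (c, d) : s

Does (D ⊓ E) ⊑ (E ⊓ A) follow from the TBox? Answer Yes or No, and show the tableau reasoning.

No

1. (D ⊓ E) ⊑ (E ⊓ A)  ⇔  ((D ⊓ E) ⊓ (¬E ⊔ ¬A)) unsat w.r.t. T
   apply at x₀: D⊑∀t.A
   open: L(x₀) ⊇ {D, E, ¬A, ∀t.A}
2. Hence (D ⊓ E) ⊑ (E ⊓ A): not entailed.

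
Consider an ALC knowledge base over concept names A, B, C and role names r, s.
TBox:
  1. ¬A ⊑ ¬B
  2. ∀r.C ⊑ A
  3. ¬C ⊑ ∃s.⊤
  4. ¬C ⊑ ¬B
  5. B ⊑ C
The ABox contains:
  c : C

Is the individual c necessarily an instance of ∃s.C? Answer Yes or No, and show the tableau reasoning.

No

1. c : ∃s.C?  L(c) = {C} ∪ {∀s.¬C}
   open: L(c) ⊇ {A, C, ∀s.¬C} — c ∉ ∃s.C possible
2. Hence c : ∃s.C: not entailed.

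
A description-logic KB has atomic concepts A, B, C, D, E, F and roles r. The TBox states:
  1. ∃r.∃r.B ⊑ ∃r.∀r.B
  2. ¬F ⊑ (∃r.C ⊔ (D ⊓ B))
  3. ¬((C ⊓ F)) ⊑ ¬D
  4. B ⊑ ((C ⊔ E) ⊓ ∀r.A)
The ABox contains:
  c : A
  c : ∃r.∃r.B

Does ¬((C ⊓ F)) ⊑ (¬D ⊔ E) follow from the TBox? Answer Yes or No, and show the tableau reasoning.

1. ¬((C ⊓ F)) ⊑ (¬D ⊔ E)  ⇔  ((¬C ⊔ ¬F) ⊓ (D ⊓ ¬E)) unsat w.r.t. T
   all branches close; clash {D, ¬D} at x₀
2. Hence ¬((C ⊓ F)) ⊑ (¬D ⊔ E): entailed.

Yes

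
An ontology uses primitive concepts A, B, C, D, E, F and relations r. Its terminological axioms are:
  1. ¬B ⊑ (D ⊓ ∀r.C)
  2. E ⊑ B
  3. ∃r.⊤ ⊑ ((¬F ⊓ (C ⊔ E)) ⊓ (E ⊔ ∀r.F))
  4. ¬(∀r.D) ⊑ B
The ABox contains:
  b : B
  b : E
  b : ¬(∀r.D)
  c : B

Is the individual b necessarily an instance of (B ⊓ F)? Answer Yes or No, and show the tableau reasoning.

No

1. b : (B ⊓ F)?  L(b) = {B, E, ¬(∀r.D)} ∪ {(¬B ⊔ ¬F)}
   open: L(b) ⊇ {B, E, ¬F, ∃r.¬D} (+ ∃-successors) — b ∉ (B ⊓ F) possible
2. Hence b : (B ⊓ F): not entailed.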